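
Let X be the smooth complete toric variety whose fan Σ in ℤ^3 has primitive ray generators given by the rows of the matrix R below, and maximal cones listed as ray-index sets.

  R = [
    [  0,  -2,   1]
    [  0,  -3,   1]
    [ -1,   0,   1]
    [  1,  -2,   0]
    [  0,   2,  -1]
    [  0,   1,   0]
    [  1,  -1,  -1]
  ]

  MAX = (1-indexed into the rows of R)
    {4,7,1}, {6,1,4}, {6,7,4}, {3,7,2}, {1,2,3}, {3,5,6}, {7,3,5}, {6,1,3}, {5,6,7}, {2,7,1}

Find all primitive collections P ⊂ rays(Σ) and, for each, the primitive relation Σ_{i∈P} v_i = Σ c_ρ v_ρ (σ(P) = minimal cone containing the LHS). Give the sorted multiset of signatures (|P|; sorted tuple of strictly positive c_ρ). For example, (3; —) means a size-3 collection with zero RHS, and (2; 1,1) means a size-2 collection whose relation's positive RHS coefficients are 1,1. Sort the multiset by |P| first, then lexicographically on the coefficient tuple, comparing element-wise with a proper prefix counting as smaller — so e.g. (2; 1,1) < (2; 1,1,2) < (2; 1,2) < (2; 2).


Minimal non-faces — 9 found among 7 rays, 10 max cones:

  {1,5}:  v_{1} + v_{5} = 0  →  sig = (2; —)
  {2,6}:  v_{2} + v_{6} = v_{1}  →  sig = (2; 1)
  {3,4}:  v_{3} + v_{4} = v_{1}  →  sig = (2; 1)
  {2,5}:  v_{2} + v_{5} = v_{3} + v_{7}  →  sig = (2; 1,1)
  {4,5}:  v_{4} + v_{5} = v_{6} + v_{7}  →  sig = (2; 1,1)
  {2,4}:  v_{2} + v_{4} = 2·v_{1} + v_{7}  →  sig = (2; 1,2)
  {3,6,7}:  v_{3} + v_{6} + v_{7} = 0  →  sig = (3; —)
  {1,3,7}:  v_{1} + v_{3} + v_{7} = v_{2}  →  sig = (3; 1)
  {1,6,7}:  v_{1} + v_{6} + v_{7} = v_{4}  →  sig = (3; 1)

Hence PRS(X_Σ) =
{ (2; —),  (2; 1) ×2,  (2; 1,1) ×2,  (2; 1,2),  (3; —),  (3; 1) ×2 }


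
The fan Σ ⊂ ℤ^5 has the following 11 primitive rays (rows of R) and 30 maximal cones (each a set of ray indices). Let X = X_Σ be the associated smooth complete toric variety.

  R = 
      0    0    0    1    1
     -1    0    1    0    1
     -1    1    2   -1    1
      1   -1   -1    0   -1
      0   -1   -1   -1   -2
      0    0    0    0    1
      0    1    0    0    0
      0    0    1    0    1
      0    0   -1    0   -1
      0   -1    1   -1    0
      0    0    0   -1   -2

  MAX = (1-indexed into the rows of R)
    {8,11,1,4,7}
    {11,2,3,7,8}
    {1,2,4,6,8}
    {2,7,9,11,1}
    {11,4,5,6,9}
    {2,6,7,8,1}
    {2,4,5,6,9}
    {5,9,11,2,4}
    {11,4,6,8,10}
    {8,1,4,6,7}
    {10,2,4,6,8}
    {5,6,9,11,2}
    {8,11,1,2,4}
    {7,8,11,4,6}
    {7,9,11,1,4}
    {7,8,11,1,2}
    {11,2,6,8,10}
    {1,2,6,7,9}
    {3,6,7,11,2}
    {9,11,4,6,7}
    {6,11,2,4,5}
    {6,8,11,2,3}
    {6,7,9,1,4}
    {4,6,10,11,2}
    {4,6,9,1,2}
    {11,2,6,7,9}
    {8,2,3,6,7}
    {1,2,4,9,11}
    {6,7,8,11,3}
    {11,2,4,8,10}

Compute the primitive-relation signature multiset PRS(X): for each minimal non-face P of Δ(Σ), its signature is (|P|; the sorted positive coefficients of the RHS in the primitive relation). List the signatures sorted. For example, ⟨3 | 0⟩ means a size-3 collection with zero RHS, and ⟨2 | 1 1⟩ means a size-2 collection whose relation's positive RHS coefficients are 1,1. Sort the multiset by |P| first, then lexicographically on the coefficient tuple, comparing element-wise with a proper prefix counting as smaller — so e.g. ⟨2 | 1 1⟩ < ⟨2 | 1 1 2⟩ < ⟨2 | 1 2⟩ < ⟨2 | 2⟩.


|primitive collections| = 18. Relations:

  {8,9}:  v_{8} + v_{9} = 0 — sig = ⟨2 | 0⟩
  {1,3}:  v_{1} + v_{3} = v_{2} + v_{7} + v_{8} — sig = ⟨2 | 1 1 1⟩
  {1,5}:  v_{1} + v_{5} = v_{2} + v_{4} + v_{9} — sig = ⟨2 | 1 1 1⟩
  {1,10}:  v_{1} + v_{10} = v_{2} + v_{4} + v_{8} — sig = ⟨2 | 1 1 1⟩
  {3,4}:  v_{3} + v_{4} = v_{6} + v_{8} + v_{11} — sig = ⟨2 | 1 1 1⟩
  {5,7}:  v_{5} + v_{7} = v_{6} + v_{9} + v_{11} — sig = ⟨2 | 1 1 1⟩
  {7,10}:  v_{7} + v_{10} = v_{6} + v_{8} + v_{11} — sig = ⟨2 | 1 1 1⟩
  {3,9}:  v_{3} + v_{9} = v_{2} + v_{6} + v_{7} + v_{11} — sig = ⟨2 | 1 1 1 1⟩
  {5,8}:  v_{5} + v_{8} = v_{2} + v_{4} + v_{6} + v_{11} — sig = ⟨2 | 1 1 1 1⟩
  {9,10}:  v_{9} + v_{10} = v_{2} + v_{4} + v_{6} + v_{11} — sig = ⟨2 | 1 1 1 1⟩
  {3,5}:  v_{3} + v_{5} = v_{2} + 2·v_{6} + 2·v_{11} — sig = ⟨2 | 1 2 2⟩
  {3,10}:  v_{3} + v_{10} = v_{2} + 2·v_{6} + 2·v_{8} + 2·v_{11} — sig = ⟨2 | 1 2 2 2⟩
  {5,10}:  v_{5} + v_{10} = 2·v_{2} + 2·v_{4} + 2·v_{6} + 2·v_{11} — sig = ⟨2 | 2 2 2 2⟩
  {1,6,11}:  v_{1} + v_{6} + v_{11} = 0 — sig = ⟨3 | 0⟩
  {2,4,7}:  v_{2} + v_{4} + v_{7} = 0 — sig = ⟨3 | 0⟩
  {2,4,6,8,11}:  v_{2} + v_{4} + v_{6} + v_{8} + v_{11} = v_{10} — sig = ⟨5 | 1⟩
  {2,4,6,9,11}:  v_{2} + v_{4} + v_{6} + v_{9} + v_{11} = v_{5} — sig = ⟨5 | 1⟩
  {2,6,7,8,11}:  v_{2} + v_{6} + v_{7} + v_{8} + v_{11} = v_{3} — sig = ⟨5 | 1⟩

Hence PRS(X_Σ) =
    ⟨2 | 0⟩
    ⟨2 | 1 1 1⟩
    ⟨2 | 1 1 1⟩
    ⟨2 | 1 1 1⟩
    ⟨2 | 1 1 1⟩
    ⟨2 | 1 1 1⟩
    ⟨2 | 1 1 1⟩
    ⟨2 | 1 1 1 1⟩
    ⟨2 | 1 1 1 1⟩
    ⟨2 | 1 1 1 1⟩
    ⟨2 | 1 2 2⟩
    ⟨2 | 1 2 2 2⟩
    ⟨2 | 2 2 2 2⟩
    ⟨3 | 0⟩
    ⟨3 | 0⟩
    ⟨5 | 1⟩
    ⟨5 | 1⟩
    ⟨5 | 1⟩


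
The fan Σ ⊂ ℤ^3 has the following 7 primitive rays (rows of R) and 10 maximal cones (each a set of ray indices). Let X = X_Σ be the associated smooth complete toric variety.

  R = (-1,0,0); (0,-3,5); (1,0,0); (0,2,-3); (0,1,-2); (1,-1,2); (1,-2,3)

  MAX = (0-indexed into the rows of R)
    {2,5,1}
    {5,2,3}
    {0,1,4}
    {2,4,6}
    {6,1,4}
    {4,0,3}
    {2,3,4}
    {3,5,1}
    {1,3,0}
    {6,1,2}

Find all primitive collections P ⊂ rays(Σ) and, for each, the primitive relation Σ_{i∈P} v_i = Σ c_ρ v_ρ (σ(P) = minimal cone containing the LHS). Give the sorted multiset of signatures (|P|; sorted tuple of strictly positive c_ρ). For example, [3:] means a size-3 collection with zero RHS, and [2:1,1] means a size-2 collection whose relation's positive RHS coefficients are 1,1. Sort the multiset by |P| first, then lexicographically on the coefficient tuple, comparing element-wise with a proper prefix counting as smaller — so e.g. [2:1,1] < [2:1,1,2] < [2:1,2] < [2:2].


|primitive collections| = 9. Relations:

  P={0,2}:  v_{0} + v_{2} = 0  ⇒ sig = [2:]
  P={3,6}:  v_{3} + v_{6} = v_{2}  ⇒ sig = [2:1]
  P={4,5}:  v_{4} + v_{5} = v_{2}  ⇒ sig = [2:1]
  P={0,5}:  v_{0} + v_{5} = v_{1} + v_{3}  ⇒ sig = [2:1,1]
  P={0,6}:  v_{0} + v_{6} = v_{1} + v_{4}  ⇒ sig = [2:1,1]
  P={5,6}:  v_{5} + v_{6} = v_{1} + 2·v_{2}  ⇒ sig = [2:1,2]
  P={1,3,4}:  v_{1} + v_{3} + v_{4} = 0  ⇒ sig = [3:]
  P={1,2,3}:  v_{1} + v_{2} + v_{3} = v_{5}  ⇒ sig = [3:1]
  P={1,2,4}:  v_{1} + v_{2} + v_{4} = v_{6}  ⇒ sig = [3:1]

Signatures (|P|; sorted positive RHS coefficients), sorted:
    |P|=2: 6 collections, coeffs (), (1), (1), (1,1), (1,1), (1,2)
    |P|=3: 3 collections, coeffs (), (1), (1)


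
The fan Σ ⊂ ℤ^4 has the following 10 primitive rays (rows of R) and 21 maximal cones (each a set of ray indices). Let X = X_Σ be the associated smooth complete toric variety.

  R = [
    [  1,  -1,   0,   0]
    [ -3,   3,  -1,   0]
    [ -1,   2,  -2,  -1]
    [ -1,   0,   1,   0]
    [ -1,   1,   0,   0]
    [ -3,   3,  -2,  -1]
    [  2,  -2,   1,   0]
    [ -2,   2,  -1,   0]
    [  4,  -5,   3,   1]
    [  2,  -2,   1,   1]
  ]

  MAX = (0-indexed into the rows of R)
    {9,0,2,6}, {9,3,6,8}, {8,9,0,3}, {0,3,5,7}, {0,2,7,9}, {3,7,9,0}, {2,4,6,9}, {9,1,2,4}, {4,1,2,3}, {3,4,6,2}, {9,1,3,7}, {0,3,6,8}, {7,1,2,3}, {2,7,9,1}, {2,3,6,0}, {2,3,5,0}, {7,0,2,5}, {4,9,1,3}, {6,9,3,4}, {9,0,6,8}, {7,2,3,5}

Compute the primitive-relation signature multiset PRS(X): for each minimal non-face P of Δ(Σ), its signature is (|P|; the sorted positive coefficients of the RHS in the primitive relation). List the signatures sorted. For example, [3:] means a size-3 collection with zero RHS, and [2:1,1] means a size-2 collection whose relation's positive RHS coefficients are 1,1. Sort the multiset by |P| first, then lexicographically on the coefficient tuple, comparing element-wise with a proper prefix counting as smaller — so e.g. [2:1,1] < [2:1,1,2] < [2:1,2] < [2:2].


|primitive collections| = 17. Relations:

  P={0,4}:  v_{0} + v_{4} = 0  so sig = [2:]
  P={6,7}:  v_{6} + v_{7} = 0  so sig = [2:]
  P={0,1}:  v_{0} + v_{1} = v_{7}  so sig = [2:1]
  P={1,6}:  v_{1} + v_{6} = v_{4}  so sig = [2:1]
  P={4,7}:  v_{4} + v_{7} = v_{1}  so sig = [2:1]
  P={1,8}:  v_{1} + v_{8} = v_{3} + v_{9}  so sig = [2:1,1]
  P={2,8}:  v_{2} + v_{8} = v_{0} + v_{6}  so sig = [2:1,1]
  P={5,9}:  v_{5} + v_{9} = v_{0} + v_{7}  so sig = [2:1,1]
  P={4,5}:  v_{4} + v_{5} = v_{2} + v_{3} + v_{7}  so sig = [2:1,1,1]
  P={4,8}:  v_{4} + v_{8} = v_{3} + v_{6} + v_{9}  so sig = [2:1,1,1]
  P={5,6}:  v_{5} + v_{6} = v_{0} + v_{2} + v_{3}  so sig = [2:1,1,1]
  P={7,8}:  v_{7} + v_{8} = v_{0} + v_{3} + v_{9}  so sig = [2:1,1,1]
  P={1,5}:  v_{1} + v_{5} = v_{2} + v_{3} + 2·v_{7}  so sig = [2:1,1,2]
  P={5,8}:  v_{5} + v_{8} = 2·v_{0} + v_{3}  so sig = [2:1,2]
  P={2,3,9}:  v_{2} + v_{3} + v_{9} = 0  so sig = [3:]
  P={0,2,3,7}:  v_{0} + v_{2} + v_{3} + v_{7} = v_{5}  so sig = [4:1]
  P={0,3,6,9}:  v_{0} + v_{3} + v_{6} + v_{9} = v_{8}  so sig = [4:1]

Hence PRS(X_Σ) =
    [2:]
    [2:]
    [2:1]
    [2:1]
    [2:1]
    [2:1,1]
    [2:1,1]
    [2:1,1]
    [2:1,1,1]
    [2:1,1,1]
    [2:1,1,1]
    [2:1,1,1]
    [2:1,1,2]
    [2:1,2]
    [3:]
    [4:1]
    [4:1]


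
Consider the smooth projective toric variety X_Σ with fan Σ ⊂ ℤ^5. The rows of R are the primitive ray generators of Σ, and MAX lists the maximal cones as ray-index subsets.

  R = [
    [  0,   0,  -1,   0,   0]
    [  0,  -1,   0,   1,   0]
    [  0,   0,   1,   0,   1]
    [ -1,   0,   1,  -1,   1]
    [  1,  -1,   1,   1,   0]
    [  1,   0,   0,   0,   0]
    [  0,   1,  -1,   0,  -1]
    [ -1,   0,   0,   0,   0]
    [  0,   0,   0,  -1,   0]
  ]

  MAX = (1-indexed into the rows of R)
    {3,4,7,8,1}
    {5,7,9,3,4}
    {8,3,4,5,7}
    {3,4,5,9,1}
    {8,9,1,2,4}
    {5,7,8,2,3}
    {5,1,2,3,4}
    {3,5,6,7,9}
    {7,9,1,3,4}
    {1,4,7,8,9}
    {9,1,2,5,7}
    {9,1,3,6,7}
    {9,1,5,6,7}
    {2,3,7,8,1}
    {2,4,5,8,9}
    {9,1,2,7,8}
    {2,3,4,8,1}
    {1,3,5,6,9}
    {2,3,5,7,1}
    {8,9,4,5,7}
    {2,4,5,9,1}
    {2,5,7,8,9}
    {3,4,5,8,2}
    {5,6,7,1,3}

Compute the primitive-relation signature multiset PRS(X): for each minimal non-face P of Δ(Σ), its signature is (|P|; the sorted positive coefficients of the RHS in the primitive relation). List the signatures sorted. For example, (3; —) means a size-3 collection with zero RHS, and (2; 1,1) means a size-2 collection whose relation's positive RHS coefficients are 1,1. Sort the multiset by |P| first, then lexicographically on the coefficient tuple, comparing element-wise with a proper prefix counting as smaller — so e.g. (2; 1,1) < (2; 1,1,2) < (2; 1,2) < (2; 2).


Minimal non-faces — 9 found among 9 rays, 24 max cones:

  • {6,8}:  v_{6} + v_{8} = 0  ⇒ sig = (2; —)
  • {2,6}:  v_{2} + v_{6} = v_{1} + v_{5}  ⇒ sig = (2; 1,1)
  • {4,6}:  v_{4} + v_{6} = v_{3} + v_{9}  ⇒ sig = (2; 1,1)
  • {1,5,8}:  v_{1} + v_{5} + v_{8} = v_{2}  ⇒ sig = (3; 1)
  • {2,4,7}:  v_{2} + v_{4} + v_{7} = v_{8}  ⇒ sig = (3; 1)
  • {3,8,9}:  v_{3} + v_{8} + v_{9} = v_{4}  ⇒ sig = (3; 1)
  • {2,3,9}:  v_{2} + v_{3} + v_{9} = v_{1} + v_{4} + v_{5}  ⇒ sig = (3; 1,1,1)
  • {1,4,5,7}:  v_{1} + v_{4} + v_{5} + v_{7} = 0  ⇒ sig = (4; —)
  • {1,3,5,7,9}:  v_{1} + v_{3} + v_{5} + v_{7} + v_{9} = v_{6}  ⇒ sig = (5; 1)

Signatures (|P|; sorted positive RHS coefficients), sorted:
    (2; —)
    (2; 1,1)
    (2; 1,1)
    (3; 1)
    (3; 1)
    (3; 1)
    (3; 1,1,1)
    (4; —)
    (5; 1)


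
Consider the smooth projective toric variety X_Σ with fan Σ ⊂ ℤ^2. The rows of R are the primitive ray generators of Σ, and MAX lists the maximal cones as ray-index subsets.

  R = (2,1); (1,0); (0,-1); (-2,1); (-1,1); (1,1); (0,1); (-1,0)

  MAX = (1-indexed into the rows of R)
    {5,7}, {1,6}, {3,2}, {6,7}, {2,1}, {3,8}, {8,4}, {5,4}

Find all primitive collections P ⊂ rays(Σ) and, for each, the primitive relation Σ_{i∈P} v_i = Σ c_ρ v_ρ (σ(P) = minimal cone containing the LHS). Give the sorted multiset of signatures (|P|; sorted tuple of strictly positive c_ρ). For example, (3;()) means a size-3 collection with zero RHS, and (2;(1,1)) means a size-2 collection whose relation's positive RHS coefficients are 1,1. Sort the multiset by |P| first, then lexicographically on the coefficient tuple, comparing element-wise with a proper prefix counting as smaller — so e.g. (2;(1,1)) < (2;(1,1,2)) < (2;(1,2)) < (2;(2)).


Minimal non-faces — 20 found among 8 rays, 8 max cones:

  • {2,8}:  v_{2} + v_{8} = 0  ⇒ sig = (2;())
  • {3,7}:  v_{3} + v_{7} = 0  ⇒ sig = (2;())
  • {1,8}:  v_{1} + v_{8} = v_{6}  ⇒ sig = (2;(1))
  • {2,4}:  v_{2} + v_{4} = v_{5}  ⇒ sig = (2;(1))
  • {2,5}:  v_{2} + v_{5} = v_{7}  ⇒ sig = (2;(1))
  • {2,6}:  v_{2} + v_{6} = v_{1}  ⇒ sig = (2;(1))
  • {2,7}:  v_{2} + v_{7} = v_{6}  ⇒ sig = (2;(1))
  • {3,5}:  v_{3} + v_{5} = v_{8}  ⇒ sig = (2;(1))
  • {3,6}:  v_{3} + v_{6} = v_{2}  ⇒ sig = (2;(1))
  • {5,8}:  v_{5} + v_{8} = v_{4}  ⇒ sig = (2;(1))
  • {6,8}:  v_{6} + v_{8} = v_{7}  ⇒ sig = (2;(1))
  • {7,8}:  v_{7} + v_{8} = v_{5}  ⇒ sig = (2;(1))
  • {1,5}:  v_{1} + v_{5} = v_{6} + v_{7}  ⇒ sig = (2;(1,1))
  • {4,6}:  v_{4} + v_{6} = v_{5} + v_{7}  ⇒ sig = (2;(1,1))
  • {1,3}:  v_{1} + v_{3} = 2·v_{2}  ⇒ sig = (2;(2))
  • {1,4}:  v_{1} + v_{4} = 2·v_{7}  ⇒ sig = (2;(2))
  • {1,7}:  v_{1} + v_{7} = 2·v_{6}  ⇒ sig = (2;(2))
  • {3,4}:  v_{3} + v_{4} = 2·v_{8}  ⇒ sig = (2;(2))
  • {4,7}:  v_{4} + v_{7} = 2·v_{5}  ⇒ sig = (2;(2))
  • {5,6}:  v_{5} + v_{6} = 2·v_{7}  ⇒ sig = (2;(2))

so the primitive-relation signature multiset is
{ (2;()) ×2,  (2;(1)) ×10,  (2;(1,1)) ×2,  (2;(2)) ×6 }


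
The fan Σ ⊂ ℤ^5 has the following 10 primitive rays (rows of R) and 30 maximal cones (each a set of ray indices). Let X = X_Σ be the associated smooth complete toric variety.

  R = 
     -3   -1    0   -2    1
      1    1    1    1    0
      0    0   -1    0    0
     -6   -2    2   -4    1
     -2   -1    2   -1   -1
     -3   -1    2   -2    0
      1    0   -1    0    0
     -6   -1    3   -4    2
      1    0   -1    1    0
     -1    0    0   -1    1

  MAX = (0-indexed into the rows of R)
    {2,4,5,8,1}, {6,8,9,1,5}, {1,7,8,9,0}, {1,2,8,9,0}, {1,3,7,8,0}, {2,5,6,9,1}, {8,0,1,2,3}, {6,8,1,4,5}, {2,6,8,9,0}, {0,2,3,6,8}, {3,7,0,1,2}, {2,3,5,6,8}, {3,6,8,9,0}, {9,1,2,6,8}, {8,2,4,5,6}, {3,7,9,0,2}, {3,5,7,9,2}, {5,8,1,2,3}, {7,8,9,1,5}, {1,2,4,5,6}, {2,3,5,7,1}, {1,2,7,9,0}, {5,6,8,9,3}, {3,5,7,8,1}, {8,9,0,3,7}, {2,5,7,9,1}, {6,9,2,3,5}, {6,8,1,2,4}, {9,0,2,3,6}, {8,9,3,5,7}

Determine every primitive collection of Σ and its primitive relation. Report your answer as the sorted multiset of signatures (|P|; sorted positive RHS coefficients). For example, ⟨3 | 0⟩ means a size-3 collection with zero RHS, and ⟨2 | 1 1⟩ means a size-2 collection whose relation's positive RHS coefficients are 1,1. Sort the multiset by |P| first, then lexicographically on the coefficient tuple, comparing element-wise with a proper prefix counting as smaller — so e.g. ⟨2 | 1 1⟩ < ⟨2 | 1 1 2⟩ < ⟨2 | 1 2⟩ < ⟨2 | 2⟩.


Minimal non-faces — 13 found among 10 rays, 30 max cones:

  • {0,5}:  v_{0} + v_{5} = v_{3} ; sig = ⟨2 | 1⟩
  • {4,9}:  v_{4} + v_{9} = v_{5} ; sig = ⟨2 | 1⟩
  • {4,7}:  v_{4} + v_{7} = v_{1} + v_{3} + v_{5} ; sig = ⟨2 | 1 1 1⟩
  • {0,4}:  v_{0} + v_{4} = v_{2} + 2·v_{5} + v_{8} ; sig = ⟨2 | 1 1 2⟩
  • {3,4}:  v_{3} + v_{4} = v_{2} + 3·v_{5} + v_{8} ; sig = ⟨2 | 1 1 3⟩
  • {6,7}:  v_{6} + v_{7} = v_{5} + 2·v_{9} ; sig = ⟨2 | 1 2⟩
  • {0,1,6}:  v_{0} + v_{1} + v_{6} = v_{9} ; sig = ⟨3 | 1⟩
  • {1,3,9}:  v_{1} + v_{3} + v_{9} = v_{7} ; sig = ⟨3 | 1⟩
  • {1,3,6}:  v_{1} + v_{3} + v_{6} = v_{5} + v_{9} ; sig = ⟨3 | 1 1⟩
  • {2,7,8}:  v_{2} + v_{7} + v_{8} = 2·v_{0} + v_{1} ; sig = ⟨3 | 1 2⟩
  • {2,5,8,9}:  v_{2} + v_{5} + v_{8} + v_{9} = v_{0} ; sig = ⟨4 | 1⟩
  • {2,3,8,9}:  v_{2} + v_{3} + v_{8} + v_{9} = 2·v_{0} ; sig = ⟨4 | 2⟩
  • {1,2,5,6,8}:  v_{1} + v_{2} + v_{5} + v_{6} + v_{8} = 0 ; sig = ⟨5 | 0⟩

so the primitive-relation signature multiset is
    |P|=2: 6 collections, coeffs (1), (1), (1,1,1), (1,1,2), (1,1,3), (1,2)
    |P|=3: 4 collections, coeffs (1), (1), (1,1), (1,2)
    |P|=4: 2 collections, coeffs (1), (2)
    |P|=5: 1 collection, coeffs ()


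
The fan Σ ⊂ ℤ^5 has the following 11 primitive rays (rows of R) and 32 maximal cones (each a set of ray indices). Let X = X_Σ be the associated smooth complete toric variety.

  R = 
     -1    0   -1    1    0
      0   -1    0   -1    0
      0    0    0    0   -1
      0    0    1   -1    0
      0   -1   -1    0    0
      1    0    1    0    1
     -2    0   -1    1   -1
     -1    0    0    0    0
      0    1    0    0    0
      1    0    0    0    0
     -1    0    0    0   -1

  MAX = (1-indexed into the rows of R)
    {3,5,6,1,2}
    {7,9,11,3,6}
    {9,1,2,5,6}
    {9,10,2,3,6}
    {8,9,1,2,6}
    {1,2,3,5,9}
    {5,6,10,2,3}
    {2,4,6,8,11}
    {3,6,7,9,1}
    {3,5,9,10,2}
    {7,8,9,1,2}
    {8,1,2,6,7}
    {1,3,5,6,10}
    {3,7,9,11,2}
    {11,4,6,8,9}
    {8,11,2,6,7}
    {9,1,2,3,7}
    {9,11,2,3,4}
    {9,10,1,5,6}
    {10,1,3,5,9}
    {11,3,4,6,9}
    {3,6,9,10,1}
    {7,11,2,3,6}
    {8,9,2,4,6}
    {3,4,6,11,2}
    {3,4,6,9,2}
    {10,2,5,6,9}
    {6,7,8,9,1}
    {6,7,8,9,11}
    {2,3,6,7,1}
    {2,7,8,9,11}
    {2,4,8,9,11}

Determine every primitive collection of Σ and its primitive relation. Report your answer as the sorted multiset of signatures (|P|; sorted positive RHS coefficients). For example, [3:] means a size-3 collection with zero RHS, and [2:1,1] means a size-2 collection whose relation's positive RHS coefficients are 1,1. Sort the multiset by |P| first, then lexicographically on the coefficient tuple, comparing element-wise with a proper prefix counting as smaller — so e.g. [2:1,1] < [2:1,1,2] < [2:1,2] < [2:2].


Minimal non-faces — 17 found among 11 rays, 32 max cones:

  P = {8,10}:  v_{8} + v_{10} = 0  so sig = [2:]
  P = {1,4}:  v_{1} + v_{4} = v_{8}  so sig = [2:1]
  P = {1,11}:  v_{1} + v_{11} = v_{7}  so sig = [2:1]
  P = {3,8}:  v_{3} + v_{8} = v_{11}  so sig = [2:1]
  P = {4,5}:  v_{4} + v_{5} = v_{2}  so sig = [2:1]
  P = {10,11}:  v_{10} + v_{11} = v_{3}  so sig = [2:1]
  P = {4,7}:  v_{4} + v_{7} = v_{8} + v_{11}  so sig = [2:1,1]
  P = {5,8}:  v_{5} + v_{8} = v_{1} + v_{2}  so sig = [2:1,1]
  P = {7,10}:  v_{7} + v_{10} = v_{1} + v_{3}  so sig = [2:1,1]
  P = {5,11}:  v_{5} + v_{11} = v_{1} + v_{2} + v_{3}  so sig = [2:1,1,1]
  P = {4,10}:  v_{4} + v_{10} = v_{2} + v_{3} + v_{6} + v_{9}  so sig = [2:1,1,1,1]
  P = {5,7}:  v_{5} + v_{7} = 2·v_{1} + v_{2} + v_{3}  so sig = [2:1,1,2]
  P = {1,2,10}:  v_{1} + v_{2} + v_{10} = v_{5}  so sig = [3:1]
  P = {2,6,7,9}:  v_{2} + v_{6} + v_{7} + v_{9} = v_{8}  so sig = [4:1]
  P = {2,6,9,11}:  v_{2} + v_{6} + v_{9} + v_{11} = v_{4}  so sig = [4:1]
  P = {3,5,6,9}:  v_{3} + v_{5} + v_{6} + v_{9} = v_{10}  so sig = [4:1]
  P = {1,2,3,6,9}:  v_{1} + v_{2} + v_{3} + v_{6} + v_{9} = 0  so sig = [5:]

so the primitive-relation signature multiset is
[[2:], [2:1], [2:1], [2:1], [2:1], [2:1], [2:1,1], [2:1,1], [2:1,1], [2:1,1,1], [2:1,1,1,1], [2:1,1,2], [3:1], [4:1], [4:1], [4:1], [5:]]


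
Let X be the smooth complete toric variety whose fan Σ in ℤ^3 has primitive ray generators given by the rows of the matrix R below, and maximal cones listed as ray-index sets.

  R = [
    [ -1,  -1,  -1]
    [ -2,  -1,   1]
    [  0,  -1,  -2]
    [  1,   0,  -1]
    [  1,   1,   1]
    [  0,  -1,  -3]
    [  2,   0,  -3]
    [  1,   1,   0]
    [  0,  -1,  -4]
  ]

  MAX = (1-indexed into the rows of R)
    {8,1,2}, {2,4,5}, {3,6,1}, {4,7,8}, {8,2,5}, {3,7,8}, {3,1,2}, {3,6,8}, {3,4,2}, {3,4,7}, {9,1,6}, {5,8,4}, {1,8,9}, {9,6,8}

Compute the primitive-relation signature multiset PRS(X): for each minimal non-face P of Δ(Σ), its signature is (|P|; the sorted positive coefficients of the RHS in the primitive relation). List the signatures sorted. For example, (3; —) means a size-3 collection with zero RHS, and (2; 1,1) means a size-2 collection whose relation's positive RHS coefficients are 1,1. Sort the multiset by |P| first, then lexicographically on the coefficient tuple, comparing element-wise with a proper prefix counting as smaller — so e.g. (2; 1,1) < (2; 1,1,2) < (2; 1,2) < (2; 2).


20 collections generate NE(X_Σ); each relation:

  • {1,5}:  v_{1} + v_{5} = 0  ⟹  sig = (2; —)
  • {1,4}:  v_{1} + v_{4} = v_{3}  ⟹  sig = (2; 1)
  • {2,7}:  v_{2} + v_{7} = v_{3}  ⟹  sig = (2; 1)
  • {3,5}:  v_{3} + v_{5} = v_{4}  ⟹  sig = (2; 1)
  • {5,6}:  v_{5} + v_{6} = v_{3} + v_{8}  ⟹  sig = (2; 1,1)
  • {5,9}:  v_{5} + v_{9} = v_{6} + v_{8}  ⟹  sig = (2; 1,1)
  • {4,9}:  v_{4} + v_{9} = v_{3} + v_{6} + v_{8}  ⟹  sig = (2; 1,1,1)
  • {1,7}:  v_{1} + v_{7} = 2·v_{3} + v_{8}  ⟹  sig = (2; 1,2)
  • {4,6}:  v_{4} + v_{6} = 2·v_{3} + v_{8}  ⟹  sig = (2; 1,2)
  • {5,7}:  v_{5} + v_{7} = 2·v_{4} + v_{8}  ⟹  sig = (2; 1,2)
  • {7,9}:  v_{7} + v_{9} = 2·v_{3} + v_{6} + 2·v_{8}  ⟹  sig = (2; 1,2,2)
  • {2,9}:  v_{2} + v_{9} = 3·v_{1} + v_{8}  ⟹  sig = (2; 1,3)
  • {2,6}:  v_{2} + v_{6} = 2·v_{1}  ⟹  sig = (2; 2)
  • {3,9}:  v_{3} + v_{9} = 2·v_{6}  ⟹  sig = (2; 2)
  • {6,7}:  v_{6} + v_{7} = 3·v_{3} + 2·v_{8}  ⟹  sig = (2; 2,3)
  • {2,4,8}:  v_{2} + v_{4} + v_{8} = 0  ⟹  sig = (3; —)
  • {1,3,8}:  v_{1} + v_{3} + v_{8} = v_{6}  ⟹  sig = (3; 1)
  • {1,6,8}:  v_{1} + v_{6} + v_{8} = v_{9}  ⟹  sig = (3; 1)
  • {2,3,8}:  v_{2} + v_{3} + v_{8} = v_{1}  ⟹  sig = (3; 1)
  • {3,4,8}:  v_{3} + v_{4} + v_{8} = v_{7}  ⟹  sig = (3; 1)

so the primitive-relation signature multiset is
{ (2; —),  (2; 1) ×3,  (2; 1,1) ×2,  (2; 1,1,1),  (2; 1,2) ×3,  (2; 1,2,2),  (2; 1,3),  (2; 2) ×2,  (2; 2,3),  (3; —),  (3; 1) ×4 }


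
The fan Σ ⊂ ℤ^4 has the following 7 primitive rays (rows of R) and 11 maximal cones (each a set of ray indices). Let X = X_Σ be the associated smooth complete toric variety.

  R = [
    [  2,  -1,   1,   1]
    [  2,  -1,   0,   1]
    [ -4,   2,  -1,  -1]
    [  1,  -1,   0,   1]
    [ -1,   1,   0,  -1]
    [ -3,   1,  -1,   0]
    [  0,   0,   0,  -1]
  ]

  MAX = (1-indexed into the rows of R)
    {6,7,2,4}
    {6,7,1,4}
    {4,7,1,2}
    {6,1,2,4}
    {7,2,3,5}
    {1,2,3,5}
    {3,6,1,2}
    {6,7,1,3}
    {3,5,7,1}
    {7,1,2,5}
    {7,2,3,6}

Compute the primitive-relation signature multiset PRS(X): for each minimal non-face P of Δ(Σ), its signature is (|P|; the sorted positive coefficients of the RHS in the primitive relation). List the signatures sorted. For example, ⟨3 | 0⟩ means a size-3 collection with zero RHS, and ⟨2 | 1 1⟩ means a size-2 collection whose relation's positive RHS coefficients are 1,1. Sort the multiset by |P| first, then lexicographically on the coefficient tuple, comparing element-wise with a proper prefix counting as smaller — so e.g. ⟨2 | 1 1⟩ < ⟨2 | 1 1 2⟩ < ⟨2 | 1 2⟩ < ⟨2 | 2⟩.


|primitive collections| = 5. Relations:

  {4,5}:  v_{4} + v_{5} = 0  →  sig = ⟨2 | 0⟩
  {3,4}:  v_{3} + v_{4} = v_{6}  →  sig = ⟨2 | 1⟩
  {5,6}:  v_{5} + v_{6} = v_{3}  →  sig = ⟨2 | 1⟩
  {1,2,3,7}:  v_{1} + v_{2} + v_{3} + v_{7} = 0  →  sig = ⟨4 | 0⟩
  {1,2,6,7}:  v_{1} + v_{2} + v_{6} + v_{7} = v_{4}  →  sig = ⟨4 | 1⟩

Signatures (|P|; sorted positive RHS coefficients), sorted:
[⟨2 | 0⟩, ⟨2 | 1⟩, ⟨2 | 1⟩, ⟨4 | 0⟩, ⟨4 | 1⟩]


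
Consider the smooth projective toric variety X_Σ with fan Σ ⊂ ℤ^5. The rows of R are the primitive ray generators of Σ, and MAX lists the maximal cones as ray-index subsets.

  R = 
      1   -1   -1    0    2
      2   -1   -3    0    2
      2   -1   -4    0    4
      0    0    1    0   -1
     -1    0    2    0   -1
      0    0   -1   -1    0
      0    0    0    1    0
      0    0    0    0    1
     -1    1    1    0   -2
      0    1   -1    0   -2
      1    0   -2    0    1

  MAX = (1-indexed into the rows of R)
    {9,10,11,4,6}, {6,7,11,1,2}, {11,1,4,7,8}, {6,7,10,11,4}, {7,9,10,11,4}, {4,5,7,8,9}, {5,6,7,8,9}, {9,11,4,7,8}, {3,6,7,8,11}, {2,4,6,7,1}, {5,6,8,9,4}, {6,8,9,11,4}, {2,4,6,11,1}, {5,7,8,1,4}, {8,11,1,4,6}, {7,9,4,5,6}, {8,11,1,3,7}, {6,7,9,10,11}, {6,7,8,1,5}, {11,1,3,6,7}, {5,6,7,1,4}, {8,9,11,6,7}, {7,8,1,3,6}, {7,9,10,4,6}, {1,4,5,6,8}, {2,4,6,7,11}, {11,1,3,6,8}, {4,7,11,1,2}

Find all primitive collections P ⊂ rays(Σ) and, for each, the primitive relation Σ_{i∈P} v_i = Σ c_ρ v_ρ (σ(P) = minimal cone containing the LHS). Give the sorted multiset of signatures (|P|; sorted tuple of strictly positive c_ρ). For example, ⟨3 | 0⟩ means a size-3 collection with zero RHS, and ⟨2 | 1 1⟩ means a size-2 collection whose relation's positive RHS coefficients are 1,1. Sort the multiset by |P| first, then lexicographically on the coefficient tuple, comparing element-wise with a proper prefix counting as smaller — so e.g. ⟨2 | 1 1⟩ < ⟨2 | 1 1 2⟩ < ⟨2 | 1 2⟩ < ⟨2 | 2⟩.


18 minimal non-faces of Δ(Σ) (on 11 rays):

  P={1,9}:  v_{1} + v_{9} = 0  ⟹  sig = ⟨2 | 0⟩
  P={5,11}:  v_{5} + v_{11} = 0  ⟹  sig = ⟨2 | 0⟩
  P={2,8}:  v_{2} + v_{8} = v_{1} + v_{11}  ⟹  sig = ⟨2 | 1 1⟩
  P={3,4}:  v_{3} + v_{4} = v_{1} + v_{11}  ⟹  sig = ⟨2 | 1 1⟩
  P={8,10}:  v_{8} + v_{10} = v_{9} + v_{11}  ⟹  sig = ⟨2 | 1 1⟩
  P={1,10}:  v_{1} + v_{10} = v_{4} + v_{6} + v_{7} + v_{11}  ⟹  sig = ⟨2 | 1 1 1 1⟩
  P={2,5}:  v_{2} + v_{5} = v_{1} + v_{4} + v_{6} + v_{7}  ⟹  sig = ⟨2 | 1 1 1 1⟩
  P={2,9}:  v_{2} + v_{9} = v_{4} + v_{6} + v_{7} + v_{11}  ⟹  sig = ⟨2 | 1 1 1 1⟩
  P={3,5}:  v_{3} + v_{5} = v_{1} + v_{6} + v_{7} + v_{8}  ⟹  sig = ⟨2 | 1 1 1 1⟩
  P={3,9}:  v_{3} + v_{9} = v_{6} + v_{7} + v_{8} + v_{11}  ⟹  sig = ⟨2 | 1 1 1 1⟩
  P={5,10}:  v_{5} + v_{10} = v_{4} + v_{6} + v_{7} + v_{9}  ⟹  sig = ⟨2 | 1 1 1 1⟩
  P={3,10}:  v_{3} + v_{10} = v_{6} + v_{7} + 2·v_{11}  ⟹  sig = ⟨2 | 1 1 2⟩
  P={2,3}:  v_{2} + v_{3} = 2·v_{1} + v_{6} + v_{7} + 2·v_{11}  ⟹  sig = ⟨2 | 1 1 2 2⟩
  P={2,10}:  v_{2} + v_{10} = 2·v_{4} + 2·v_{6} + 2·v_{7} + 2·v_{11}  ⟹  sig = ⟨2 | 2 2 2 2⟩
  P={4,6,7,8}:  v_{4} + v_{6} + v_{7} + v_{8} = 0  ⟹  sig = ⟨4 | 0⟩
  P={1,4,6,7,11}:  v_{1} + v_{4} + v_{6} + v_{7} + v_{11} = v_{2}  ⟹  sig = ⟨5 | 1⟩
  P={1,6,7,8,11}:  v_{1} + v_{6} + v_{7} + v_{8} + v_{11} = v_{3}  ⟹  sig = ⟨5 | 1⟩
  P={4,6,7,9,11}:  v_{4} + v_{6} + v_{7} + v_{9} + v_{11} = v_{10}  ⟹  sig = ⟨5 | 1⟩

Sorted signature multiset PRS(X):
    |P|=2: 14 collections, coeffs (), (), (1,1), (1,1), (1,1), (1,1,1,1), (1,1,1,1), (1,1,1,1), (1,1,1,1), (1,1,1,1), (1,1,1,1), (1,1,2), (1,1,2,2), (2,2,2,2)
    |P|=4: 1 collection, coeffs ()
    |P|=5: 3 collections, coeffs (1), (1), (1)


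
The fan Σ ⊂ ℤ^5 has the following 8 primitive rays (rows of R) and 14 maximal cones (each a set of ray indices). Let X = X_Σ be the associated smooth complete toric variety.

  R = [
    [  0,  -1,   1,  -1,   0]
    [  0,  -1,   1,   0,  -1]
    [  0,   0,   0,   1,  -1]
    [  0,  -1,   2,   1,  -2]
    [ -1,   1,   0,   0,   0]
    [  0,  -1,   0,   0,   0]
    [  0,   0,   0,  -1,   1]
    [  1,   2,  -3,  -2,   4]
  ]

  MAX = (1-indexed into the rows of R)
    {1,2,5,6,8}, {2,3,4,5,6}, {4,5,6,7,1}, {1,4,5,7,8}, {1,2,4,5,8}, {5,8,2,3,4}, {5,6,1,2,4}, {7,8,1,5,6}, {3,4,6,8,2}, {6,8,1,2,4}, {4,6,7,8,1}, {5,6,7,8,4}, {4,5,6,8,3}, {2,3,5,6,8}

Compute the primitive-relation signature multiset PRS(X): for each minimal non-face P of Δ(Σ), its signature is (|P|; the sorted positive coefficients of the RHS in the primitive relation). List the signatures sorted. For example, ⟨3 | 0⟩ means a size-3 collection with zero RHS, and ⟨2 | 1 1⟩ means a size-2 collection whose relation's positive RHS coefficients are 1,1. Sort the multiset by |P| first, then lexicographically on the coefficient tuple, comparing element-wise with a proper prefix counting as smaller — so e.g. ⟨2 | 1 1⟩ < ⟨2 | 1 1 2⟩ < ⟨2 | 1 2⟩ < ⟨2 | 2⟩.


Σ has 5 primitive collections:

  • {3,7}:  v_{3} + v_{7} = 0  →  sig = ⟨2 | 0⟩
  • {1,3}:  v_{1} + v_{3} = v_{2}  →  sig = ⟨2 | 1⟩
  • {2,7}:  v_{2} + v_{7} = v_{1}  →  sig = ⟨2 | 1⟩
  • {2,4,5,6,8}:  v_{2} + v_{4} + v_{5} + v_{6} + v_{8} = v_{7}  →  sig = ⟨5 | 1⟩
  • {1,4,5,6,8}:  v_{1} + v_{4} + v_{5} + v_{6} + v_{8} = 2·v_{7}  →  sig = ⟨5 | 2⟩

Sorted signature multiset PRS(X):
    ⟨2 | 0⟩
    ⟨2 | 1⟩
    ⟨2 | 1⟩
    ⟨5 | 1⟩
    ⟨5 | 2⟩


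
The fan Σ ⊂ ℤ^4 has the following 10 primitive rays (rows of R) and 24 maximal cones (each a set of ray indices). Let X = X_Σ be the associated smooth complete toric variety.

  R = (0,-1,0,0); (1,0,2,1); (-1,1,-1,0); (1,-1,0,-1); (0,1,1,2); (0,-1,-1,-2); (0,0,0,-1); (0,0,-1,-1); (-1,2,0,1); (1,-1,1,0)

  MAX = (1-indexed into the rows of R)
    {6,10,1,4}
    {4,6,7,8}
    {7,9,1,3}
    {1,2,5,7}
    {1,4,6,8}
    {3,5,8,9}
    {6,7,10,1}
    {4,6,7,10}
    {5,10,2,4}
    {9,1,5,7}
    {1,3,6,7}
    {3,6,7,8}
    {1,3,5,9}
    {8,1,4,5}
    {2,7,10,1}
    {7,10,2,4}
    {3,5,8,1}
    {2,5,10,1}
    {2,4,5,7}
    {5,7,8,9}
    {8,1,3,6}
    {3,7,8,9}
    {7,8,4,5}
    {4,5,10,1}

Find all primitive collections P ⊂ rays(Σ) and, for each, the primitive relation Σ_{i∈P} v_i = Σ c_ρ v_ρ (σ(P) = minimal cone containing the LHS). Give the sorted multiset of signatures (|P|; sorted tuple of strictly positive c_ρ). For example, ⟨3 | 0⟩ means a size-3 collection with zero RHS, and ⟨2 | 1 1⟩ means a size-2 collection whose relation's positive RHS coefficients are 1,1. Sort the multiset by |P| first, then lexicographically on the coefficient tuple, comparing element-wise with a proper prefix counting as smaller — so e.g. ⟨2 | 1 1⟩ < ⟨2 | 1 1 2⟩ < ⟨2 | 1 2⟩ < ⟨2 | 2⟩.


Primitive collections (17):

  P={3,10}:  v_{3} + v_{10} = 0  →  sig = ⟨2 | 0⟩
  P={5,6}:  v_{5} + v_{6} = 0  →  sig = ⟨2 | 0⟩
  P={3,4}:  v_{3} + v_{4} = v_{8}  →  sig = ⟨2 | 1⟩
  P={8,10}:  v_{8} + v_{10} = v_{4}  →  sig = ⟨2 | 1⟩
  P={2,3}:  v_{2} + v_{3} = v_{5} + v_{7}  →  sig = ⟨2 | 1 1⟩
  P={2,6}:  v_{2} + v_{6} = v_{7} + v_{10}  →  sig = ⟨2 | 1 1⟩
  P={6,9}:  v_{6} + v_{9} = v_{3} + v_{7}  →  sig = ⟨2 | 1 1⟩
  P={9,10}:  v_{9} + v_{10} = v_{5} + v_{7}  →  sig = ⟨2 | 1 1⟩
  P={2,8}:  v_{2} + v_{8} = v_{4} + v_{5} + v_{7}  →  sig = ⟨2 | 1 1 1⟩
  P={4,9}:  v_{4} + v_{9} = v_{5} + v_{7} + v_{8}  →  sig = ⟨2 | 1 1 1⟩
  P={2,9}:  v_{2} + v_{9} = 2·v_{5} + 2·v_{7}  →  sig = ⟨2 | 2 2⟩
  P={1,7,8}:  v_{1} + v_{7} + v_{8} = v_{6}  →  sig = ⟨3 | 1⟩
  P={1,8,9}:  v_{1} + v_{8} + v_{9} = v_{3}  →  sig = ⟨3 | 1⟩
  P={3,5,7}:  v_{3} + v_{5} + v_{7} = v_{9}  →  sig = ⟨3 | 1⟩
  P={5,7,10}:  v_{5} + v_{7} + v_{10} = v_{2}  →  sig = ⟨3 | 1⟩
  P={1,4,7}:  v_{1} + v_{4} + v_{7} = v_{6} + v_{10}  →  sig = ⟨3 | 1 1⟩
  P={1,2,4}:  v_{1} + v_{2} + v_{4} = 2·v_{10}  →  sig = ⟨3 | 2⟩

Signatures (|P|; sorted positive RHS coefficients), sorted:
{ ⟨2 | 0⟩ ×2,  ⟨2 | 1⟩ ×2,  ⟨2 | 1 1⟩ ×4,  ⟨2 | 1 1 1⟩ ×2,  ⟨2 | 2 2⟩,  ⟨3 | 1⟩ ×4,  ⟨3 | 1 1⟩,  ⟨3 | 2⟩ }


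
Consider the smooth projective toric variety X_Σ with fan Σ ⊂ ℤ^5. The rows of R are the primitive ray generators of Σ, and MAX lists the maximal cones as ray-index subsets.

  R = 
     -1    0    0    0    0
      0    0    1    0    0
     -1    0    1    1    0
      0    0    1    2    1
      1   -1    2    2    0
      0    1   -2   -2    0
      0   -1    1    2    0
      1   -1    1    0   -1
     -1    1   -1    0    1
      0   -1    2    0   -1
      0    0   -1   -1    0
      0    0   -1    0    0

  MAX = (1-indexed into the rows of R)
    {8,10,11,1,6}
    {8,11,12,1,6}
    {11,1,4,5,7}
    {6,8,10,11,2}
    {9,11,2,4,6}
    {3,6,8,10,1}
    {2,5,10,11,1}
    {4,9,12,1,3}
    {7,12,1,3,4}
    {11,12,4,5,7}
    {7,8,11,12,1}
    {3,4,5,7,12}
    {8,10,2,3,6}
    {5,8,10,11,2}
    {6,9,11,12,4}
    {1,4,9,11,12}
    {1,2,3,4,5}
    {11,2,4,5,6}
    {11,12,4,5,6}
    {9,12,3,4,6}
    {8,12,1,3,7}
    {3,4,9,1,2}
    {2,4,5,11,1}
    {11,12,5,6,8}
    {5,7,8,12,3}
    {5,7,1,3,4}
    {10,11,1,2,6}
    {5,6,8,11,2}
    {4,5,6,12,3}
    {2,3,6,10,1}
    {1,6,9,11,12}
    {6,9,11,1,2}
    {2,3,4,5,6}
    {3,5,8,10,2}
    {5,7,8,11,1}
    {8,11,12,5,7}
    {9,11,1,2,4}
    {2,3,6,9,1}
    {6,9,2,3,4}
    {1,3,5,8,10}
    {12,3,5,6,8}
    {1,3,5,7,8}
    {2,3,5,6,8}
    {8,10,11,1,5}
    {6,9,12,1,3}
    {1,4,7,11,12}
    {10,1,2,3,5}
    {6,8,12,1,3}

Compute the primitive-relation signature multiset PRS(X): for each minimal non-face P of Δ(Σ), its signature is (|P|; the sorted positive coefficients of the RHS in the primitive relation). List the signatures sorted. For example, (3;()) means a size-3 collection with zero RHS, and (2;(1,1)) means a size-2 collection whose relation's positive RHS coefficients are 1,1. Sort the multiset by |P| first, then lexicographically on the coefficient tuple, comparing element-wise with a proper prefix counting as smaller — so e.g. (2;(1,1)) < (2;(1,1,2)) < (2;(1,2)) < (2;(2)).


The 17 primitive collections of Σ (r=12, n=5):

  P={2,12}:  v_{2} + v_{12} = 0 ; sig = (2;())
  P={8,9}:  v_{8} + v_{9} = 0 ; sig = (2;())
  P={3,11}:  v_{3} + v_{11} = v_{1} ; sig = (2;(1))
  P={4,8}:  v_{4} + v_{8} = v_{5} ; sig = (2;(1))
  P={5,9}:  v_{5} + v_{9} = v_{4} ; sig = (2;(1))
  P={6,7}:  v_{6} + v_{7} = v_{12} ; sig = (2;(1))
  P={2,7}:  v_{2} + v_{7} = v_{1} + v_{5} ; sig = (2;(1,1))
  P={9,10}:  v_{9} + v_{10} = v_{1} + v_{2} ; sig = (2;(1,1))
  P={10,12}:  v_{10} + v_{12} = v_{1} + v_{8} ; sig = (2;(1,1))
  P={4,10}:  v_{4} + v_{10} = v_{1} + v_{2} + v_{5} ; sig = (2;(1,1,1))
  P={7,9}:  v_{7} + v_{9} = v_{1} + v_{4} + v_{12} ; sig = (2;(1,1,1))
  P={7,10}:  v_{7} + v_{10} = 2·v_{1} + v_{5} + v_{8} ; sig = (2;(1,1,2))
  P={1,5,6}:  v_{1} + v_{5} + v_{6} = 0 ; sig = (3;())
  P={1,2,8}:  v_{1} + v_{2} + v_{8} = v_{10} ; sig = (3;(1))
  P={1,4,6}:  v_{1} + v_{4} + v_{6} = v_{9} ; sig = (3;(1))
  P={1,5,12}:  v_{1} + v_{5} + v_{12} = v_{7} ; sig = (3;(1))
  P={5,6,10}:  v_{5} + v_{6} + v_{10} = v_{2} + v_{8} ; sig = (3;(1,1))

so the primitive-relation signature multiset is
    (2;())
    (2;())
    (2;(1))
    (2;(1))
    (2;(1))
    (2;(1))
    (2;(1,1))
    (2;(1,1))
    (2;(1,1))
    (2;(1,1,1))
    (2;(1,1,1))
    (2;(1,1,2))
    (3;())
    (3;(1))
    (3;(1))
    (3;(1))
    (3;(1,1))


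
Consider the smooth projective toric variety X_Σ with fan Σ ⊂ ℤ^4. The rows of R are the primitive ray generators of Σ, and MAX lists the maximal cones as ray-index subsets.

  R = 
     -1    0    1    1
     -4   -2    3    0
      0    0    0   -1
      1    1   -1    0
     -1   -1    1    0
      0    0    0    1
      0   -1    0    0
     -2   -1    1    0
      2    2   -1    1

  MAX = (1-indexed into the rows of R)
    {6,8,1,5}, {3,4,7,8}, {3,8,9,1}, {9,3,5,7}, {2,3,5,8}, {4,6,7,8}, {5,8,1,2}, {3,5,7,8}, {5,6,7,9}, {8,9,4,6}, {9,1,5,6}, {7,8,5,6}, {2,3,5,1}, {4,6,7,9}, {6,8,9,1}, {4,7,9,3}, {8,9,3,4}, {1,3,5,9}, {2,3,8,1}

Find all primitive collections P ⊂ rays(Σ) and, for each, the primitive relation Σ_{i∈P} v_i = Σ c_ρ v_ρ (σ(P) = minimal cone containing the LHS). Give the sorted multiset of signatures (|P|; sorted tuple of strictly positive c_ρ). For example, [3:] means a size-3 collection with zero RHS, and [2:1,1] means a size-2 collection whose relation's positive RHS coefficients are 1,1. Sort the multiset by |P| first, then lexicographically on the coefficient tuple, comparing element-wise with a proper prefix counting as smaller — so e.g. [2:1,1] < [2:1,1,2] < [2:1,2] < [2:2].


11 minimal non-faces of Δ(Σ) (on 9 rays):

  P={3,6}:  v_{3} + v_{6} = 0  so sig = [2:]
  P={4,5}:  v_{4} + v_{5} = 0  so sig = [2:]
  P={1,4}:  v_{1} + v_{4} = v_{8} + v_{9}  so sig = [2:1,1]
  P={1,7}:  v_{1} + v_{7} = v_{5} + v_{6}  so sig = [2:1,1]
  P={2,4}:  v_{2} + v_{4} = v_{1} + v_{3} + v_{8}  so sig = [2:1,1,1]
  P={2,6}:  v_{2} + v_{6} = v_{1} + v_{5} + v_{8}  so sig = [2:1,1,1]
  P={2,7}:  v_{2} + v_{7} = 2·v_{5} + v_{8}  so sig = [2:1,2]
  P={2,9}:  v_{2} + v_{9} = 2·v_{1} + v_{3}  so sig = [2:1,2]
  P={5,8,9}:  v_{5} + v_{8} + v_{9} = v_{1}  so sig = [3:1]
  P={7,8,9}:  v_{7} + v_{8} + v_{9} = v_{6}  so sig = [3:1]
  P={1,3,5,8}:  v_{1} + v_{3} + v_{5} + v_{8} = v_{2}  so sig = [4:1]

Signatures (|P|; sorted positive RHS coefficients), sorted:
    [2:]
    [2:]
    [2:1,1]
    [2:1,1]
    [2:1,1,1]
    [2:1,1,1]
    [2:1,2]
    [2:1,2]
    [3:1]
    [3:1]
    [4:1]


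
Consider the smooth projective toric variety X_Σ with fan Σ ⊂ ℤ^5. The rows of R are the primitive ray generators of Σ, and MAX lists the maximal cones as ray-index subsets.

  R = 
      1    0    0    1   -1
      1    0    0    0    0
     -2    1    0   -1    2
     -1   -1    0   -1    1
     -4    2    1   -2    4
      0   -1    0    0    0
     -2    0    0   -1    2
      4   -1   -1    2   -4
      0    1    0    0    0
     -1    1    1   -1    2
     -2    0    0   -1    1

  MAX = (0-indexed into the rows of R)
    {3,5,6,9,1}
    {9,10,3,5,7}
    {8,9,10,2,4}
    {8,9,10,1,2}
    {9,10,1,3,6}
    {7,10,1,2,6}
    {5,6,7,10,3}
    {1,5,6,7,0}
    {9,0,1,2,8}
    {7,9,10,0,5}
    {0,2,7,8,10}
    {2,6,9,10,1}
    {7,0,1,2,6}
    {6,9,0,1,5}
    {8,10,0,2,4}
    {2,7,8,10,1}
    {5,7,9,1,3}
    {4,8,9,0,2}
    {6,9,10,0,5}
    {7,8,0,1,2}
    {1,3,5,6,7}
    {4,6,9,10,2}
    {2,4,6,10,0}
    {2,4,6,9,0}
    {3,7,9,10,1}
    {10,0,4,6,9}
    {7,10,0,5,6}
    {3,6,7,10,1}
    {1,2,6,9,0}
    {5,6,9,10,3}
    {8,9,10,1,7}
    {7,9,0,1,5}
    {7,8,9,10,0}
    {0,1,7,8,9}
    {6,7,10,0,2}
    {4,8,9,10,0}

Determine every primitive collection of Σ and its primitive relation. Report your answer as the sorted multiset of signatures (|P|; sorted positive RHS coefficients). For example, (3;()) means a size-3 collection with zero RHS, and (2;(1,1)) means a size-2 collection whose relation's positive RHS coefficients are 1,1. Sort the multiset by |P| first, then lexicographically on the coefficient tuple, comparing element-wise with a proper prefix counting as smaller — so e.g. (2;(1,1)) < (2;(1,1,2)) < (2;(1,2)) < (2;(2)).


15 minimal non-faces of Δ(Σ) (on 11 rays):

  P = {5,8}:  v_{5} + v_{8} = 0 — sig = (2;())
  P = {0,3}:  v_{0} + v_{3} = v_{5} — sig = (2;(1))
  P = {2,5}:  v_{2} + v_{5} = v_{6} — sig = (2;(1))
  P = {4,7}:  v_{4} + v_{7} = v_{8} — sig = (2;(1))
  P = {6,8}:  v_{6} + v_{8} = v_{2} — sig = (2;(1))
  P = {1,4}:  v_{1} + v_{4} = v_{2} + v_{9} — sig = (2;(1,1))
  P = {3,8}:  v_{3} + v_{8} = v_{1} + v_{10} — sig = (2;(1,1))
  P = {2,3}:  v_{2} + v_{3} = v_{1} + v_{6} + v_{10} — sig = (2;(1,1,1))
  P = {3,4}:  v_{3} + v_{4} = v_{6} + v_{9} + v_{10} — sig = (2;(1,1,1))
  P = {4,5}:  v_{4} + v_{5} = v_{0} + v_{6} + v_{9} + v_{10} — sig = (2;(1,1,1,1))
  P = {0,1,10}:  v_{0} + v_{1} + v_{10} = 0 — sig = (3;())
  P = {1,5,10}:  v_{1} + v_{5} + v_{10} = v_{3} — sig = (3;(1))
  P = {6,7,9}:  v_{6} + v_{7} + v_{9} = v_{1} — sig = (3;(1))
  P = {2,7,9}:  v_{2} + v_{7} + v_{9} = v_{1} + v_{8} — sig = (3;(1,1))
  P = {0,2,9,10}:  v_{0} + v_{2} + v_{9} + v_{10} = v_{4} — sig = (4;(1))

Sorted signature multiset PRS(X):
    (2;())
    (2;(1))
    (2;(1))
    (2;(1))
    (2;(1))
    (2;(1,1))
    (2;(1,1))
    (2;(1,1,1))
    (2;(1,1,1))
    (2;(1,1,1,1))
    (3;())
    (3;(1))
    (3;(1))
    (3;(1,1))
    (4;(1))


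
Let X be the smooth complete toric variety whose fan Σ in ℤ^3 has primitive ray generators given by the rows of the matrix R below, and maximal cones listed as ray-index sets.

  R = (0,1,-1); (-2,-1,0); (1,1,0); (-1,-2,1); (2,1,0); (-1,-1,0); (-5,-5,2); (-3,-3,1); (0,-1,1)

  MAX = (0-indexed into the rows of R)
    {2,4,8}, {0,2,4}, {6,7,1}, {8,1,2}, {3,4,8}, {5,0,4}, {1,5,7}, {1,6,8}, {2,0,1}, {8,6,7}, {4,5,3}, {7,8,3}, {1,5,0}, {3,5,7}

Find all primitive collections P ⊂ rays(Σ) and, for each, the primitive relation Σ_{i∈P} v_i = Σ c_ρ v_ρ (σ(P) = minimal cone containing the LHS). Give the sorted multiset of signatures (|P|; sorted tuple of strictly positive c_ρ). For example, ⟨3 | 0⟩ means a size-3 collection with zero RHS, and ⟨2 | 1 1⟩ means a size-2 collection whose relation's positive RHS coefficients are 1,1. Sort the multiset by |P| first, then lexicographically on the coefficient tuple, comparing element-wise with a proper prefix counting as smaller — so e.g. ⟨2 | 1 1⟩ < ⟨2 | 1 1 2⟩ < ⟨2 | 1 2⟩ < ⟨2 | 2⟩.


Primitive collections (16):

  • {0,8}:  v_{0} + v_{8} = 0  ⟹  sig = ⟨2 | 0⟩
  • {1,4}:  v_{1} + v_{4} = 0  ⟹  sig = ⟨2 | 0⟩
  • {2,5}:  v_{2} + v_{5} = 0  ⟹  sig = ⟨2 | 0⟩
  • {0,3}:  v_{0} + v_{3} = v_{5}  ⟹  sig = ⟨2 | 1⟩
  • {1,3}:  v_{1} + v_{3} = v_{7}  ⟹  sig = ⟨2 | 1⟩
  • {2,3}:  v_{2} + v_{3} = v_{8}  ⟹  sig = ⟨2 | 1⟩
  • {4,7}:  v_{4} + v_{7} = v_{3}  ⟹  sig = ⟨2 | 1⟩
  • {5,8}:  v_{5} + v_{8} = v_{3}  ⟹  sig = ⟨2 | 1⟩
  • {0,6}:  v_{0} + v_{6} = v_{1} + v_{7}  ⟹  sig = ⟨2 | 1 1⟩
  • {0,7}:  v_{0} + v_{7} = v_{1} + v_{5}  ⟹  sig = ⟨2 | 1 1⟩
  • {2,7}:  v_{2} + v_{7} = v_{1} + v_{8}  ⟹  sig = ⟨2 | 1 1⟩
  • {4,6}:  v_{4} + v_{6} = v_{7} + v_{8}  ⟹  sig = ⟨2 | 1 1⟩
  • {3,6}:  v_{3} + v_{6} = 2·v_{7} + v_{8}  ⟹  sig = ⟨2 | 1 2⟩
  • {5,6}:  v_{5} + v_{6} = 2·v_{7}  ⟹  sig = ⟨2 | 2⟩
  • {2,6}:  v_{2} + v_{6} = 2·v_{1} + 2·v_{8}  ⟹  sig = ⟨2 | 2 2⟩
  • {1,7,8}:  v_{1} + v_{7} + v_{8} = v_{6}  ⟹  sig = ⟨3 | 1⟩

Hence PRS(X_Σ) =
    ⟨2 | 0⟩
    ⟨2 | 0⟩
    ⟨2 | 0⟩
    ⟨2 | 1⟩
    ⟨2 | 1⟩
    ⟨2 | 1⟩
    ⟨2 | 1⟩
    ⟨2 | 1⟩
    ⟨2 | 1 1⟩
    ⟨2 | 1 1⟩
    ⟨2 | 1 1⟩
    ⟨2 | 1 1⟩
    ⟨2 | 1 2⟩
    ⟨2 | 2⟩
    ⟨2 | 2 2⟩
    ⟨3 | 1⟩
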